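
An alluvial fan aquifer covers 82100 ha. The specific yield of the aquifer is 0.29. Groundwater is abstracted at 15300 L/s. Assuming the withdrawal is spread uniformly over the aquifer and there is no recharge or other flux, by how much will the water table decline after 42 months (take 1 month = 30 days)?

Δh ≈ 7 m

A = 82100 ha = 8.21 × 10^8 m²
Q = 15300 L/s = 1.322 × 10^6 m³/d
t = 42 months = 1260 d
ΔV = Q × t = 1.322 × 10^6 m³/d × 1260 d = 1.666 × 10^9 m³
Δh = ΔV / (Sy × A) = 1.666 × 10^9 / (0.29 × 8.21 × 10^8) = 6.996 m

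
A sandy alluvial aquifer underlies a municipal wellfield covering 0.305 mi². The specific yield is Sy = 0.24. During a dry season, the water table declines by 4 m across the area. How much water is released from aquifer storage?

ΔV ≈ 7.58 × 10^5 m³

A = 0.305 mi² = 7.899 × 10^5 m²
ΔV = Sy × A × Δh = 0.24 × 7.899 × 10^5 m² × 4 m = 7.583 × 10^5 m³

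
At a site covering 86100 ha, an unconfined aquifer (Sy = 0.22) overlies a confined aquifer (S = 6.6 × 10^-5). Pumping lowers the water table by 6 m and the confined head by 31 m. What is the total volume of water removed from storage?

ΔV ≈ 1.14 × 10^9 m³

A = 86100 ha = 8.61 × 10^8 m²
Unconfined: ΔV_u = Sy × A × Δh_u = 0.22 × 8.61 × 10^8 × 6 = 1.137 × 10^9 m³
Confined: ΔV_c = S × A × Δh_c = 6.6 × 10^-5 × 8.61 × 10^8 × 31 = 1.762 × 10^6 m³
Total ΔV = 1.137 × 10^9 + 1.762 × 10^6 = 1.138 × 10^9 m³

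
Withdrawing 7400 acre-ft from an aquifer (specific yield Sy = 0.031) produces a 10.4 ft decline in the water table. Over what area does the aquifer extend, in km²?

Δh = 10.4 ft = 3.17 m
ΔV = 7400 acre-ft = 9.128 × 10^6 m³
A = ΔV / (Sy × Δh) = 9.128 × 10^6 / (0.031 × 3.17) = 9.289 × 10^7 m²
A = 9.289 × 10^7 m² = 92.89 km²

A ≈ 92.9 km²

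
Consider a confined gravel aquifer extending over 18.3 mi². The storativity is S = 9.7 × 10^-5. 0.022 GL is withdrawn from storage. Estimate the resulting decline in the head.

A = 18.3 mi² = 4.74 × 10^7 m²
ΔV = 0.022 GL = 22000 m³
Δh = ΔV / (S × A) = 22000 m³ / (9.7 × 10^-5 × 4.74 × 10^7 m²) = 4.785 m

Δh ≈ 4.79 m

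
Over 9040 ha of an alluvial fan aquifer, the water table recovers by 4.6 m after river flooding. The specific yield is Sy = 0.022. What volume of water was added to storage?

A = 9040 ha = 9.04 × 10^7 m²
ΔV = Sy × A × Δh = 0.022 × 9.04 × 10^7 m² × 4.6 m = 9.148 × 10^6 m³

ΔV ≈ 9.15 × 10^6 m³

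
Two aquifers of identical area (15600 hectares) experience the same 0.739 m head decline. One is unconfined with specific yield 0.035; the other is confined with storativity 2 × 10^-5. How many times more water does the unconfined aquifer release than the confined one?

A = 15600 hectares = 1.56 × 10^8 m²
Unconfined: ΔV_u = Sy × A × Δh = 0.035 × 1.56 × 10^8 × 0.739 = 4.035 × 10^6 m³
Confined: ΔV_c = S × A × Δh = 2 × 10^-5 × 1.56 × 10^8 × 0.739 = 2306 m³
Ratio = ΔV_u / ΔV_c = Sy / S = 0.035 / 2 × 10^-5 = 1750

ΔV_u / ΔV_c ≈ 1750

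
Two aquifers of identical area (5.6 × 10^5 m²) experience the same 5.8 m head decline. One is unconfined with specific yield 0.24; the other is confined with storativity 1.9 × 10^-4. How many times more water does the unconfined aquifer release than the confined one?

Unconfined: ΔV_u = Sy × A × Δh = 0.24 × 5.6 × 10^5 × 5.8 = 7.795 × 10^5 m³
Confined: ΔV_c = S × A × Δh = 1.9 × 10^-4 × 5.6 × 10^5 × 5.8 = 617.1 m³
Ratio = ΔV_u / ΔV_c = Sy / S = 0.24 / 1.9 × 10^-4 = 1263

ΔV_u / ΔV_c ≈ 1260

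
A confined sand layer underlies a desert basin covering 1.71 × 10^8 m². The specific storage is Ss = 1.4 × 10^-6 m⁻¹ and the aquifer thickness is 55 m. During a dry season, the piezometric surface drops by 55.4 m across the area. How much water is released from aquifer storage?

ΔV ≈ 7.29 × 10^5 m³

S = Ss × b = 1.4 × 10^-6 m⁻¹ × 55 m = 7.7 × 10^-5
ΔV = S × A × Δh = 7.7 × 10^-5 × 1.71 × 10^8 m² × 55.4 m = 7.295 × 10^5 m³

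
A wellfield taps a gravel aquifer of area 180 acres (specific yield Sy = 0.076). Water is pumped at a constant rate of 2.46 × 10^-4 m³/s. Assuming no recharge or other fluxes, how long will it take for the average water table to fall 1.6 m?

A = 180 acres = 7.284 × 10^5 m²
ΔV = Sy × A × Δh = 0.076 × 7.284 × 10^5 × 1.6 = 88580 m³
Q = 2.46 × 10^-4 m³/s = 21.25 m³/d
t = ΔV / Q = 88580 m³ / 21.25 m³/d = 4167 d

t ≈ 4170 days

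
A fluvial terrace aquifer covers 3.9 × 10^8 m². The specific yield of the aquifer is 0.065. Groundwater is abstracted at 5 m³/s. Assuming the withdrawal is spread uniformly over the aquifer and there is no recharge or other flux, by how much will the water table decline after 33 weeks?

Q = 5 m³/s = 4.32 × 10^5 m³/d
t = 33 weeks = 231 d
ΔV = Q × t = 4.32 × 10^5 m³/d × 231 d = 9.979 × 10^7 m³
Δh = ΔV / (Sy × A) = 9.979 × 10^7 / (0.065 × 3.9 × 10^8) = 3.937 m

Δh ≈ 3.94 m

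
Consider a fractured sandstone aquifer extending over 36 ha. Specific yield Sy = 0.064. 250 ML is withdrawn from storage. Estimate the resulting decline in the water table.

Δh ≈ 10.9 m

A = 36 ha = 3.6 × 10^5 m²
ΔV = 250 ML = 2.5 × 10^5 m³
Δh = ΔV / (Sy × A) = 2.5 × 10^5 m³ / (0.064 × 3.6 × 10^5 m²) = 10.85 m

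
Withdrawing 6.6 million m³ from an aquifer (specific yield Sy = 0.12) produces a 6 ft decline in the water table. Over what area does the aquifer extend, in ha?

Δh = 6 ft = 1.829 m
ΔV = 6.6 million m³ = 6.6 × 10^6 m³
A = ΔV / (Sy × Δh) = 6.6 × 10^6 / (0.12 × 1.829) = 3.007 × 10^7 m²
A = 3.007 × 10^7 m² = 3007 ha

A ≈ 3010 ha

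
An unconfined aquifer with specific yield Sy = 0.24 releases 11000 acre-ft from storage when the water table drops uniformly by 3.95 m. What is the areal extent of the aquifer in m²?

A ≈ 1.43 × 10^7 m²

ΔV = 11000 acre-ft = 1.357 × 10^7 m³
A = ΔV / (Sy × Δh) = 1.357 × 10^7 / (0.24 × 3.95) = 1.431 × 10^7 m²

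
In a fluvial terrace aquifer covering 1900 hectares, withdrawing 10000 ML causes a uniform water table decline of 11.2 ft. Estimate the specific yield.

Sy ≈ 0.15

A = 1900 hectares = 1.9 × 10^7 m²
Δh = 11.2 ft = 3.414 m
ΔV = 10000 ML = 1 × 10^7 m³
Sy = ΔV / (A × Δh) = 1 × 10^7 m³ / (1.9 × 10^7 m² × 3.414 m) = 0.1542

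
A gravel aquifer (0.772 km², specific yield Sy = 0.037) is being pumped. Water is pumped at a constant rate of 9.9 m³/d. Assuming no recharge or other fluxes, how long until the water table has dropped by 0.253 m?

A = 0.772 km² = 7.72 × 10^5 m²
ΔV = Sy × A × Δh = 0.037 × 7.72 × 10^5 × 0.253 = 7227 m³
t = ΔV / Q = 7227 m³ / 9.9 m³/d = 730 d

t ≈ 730 days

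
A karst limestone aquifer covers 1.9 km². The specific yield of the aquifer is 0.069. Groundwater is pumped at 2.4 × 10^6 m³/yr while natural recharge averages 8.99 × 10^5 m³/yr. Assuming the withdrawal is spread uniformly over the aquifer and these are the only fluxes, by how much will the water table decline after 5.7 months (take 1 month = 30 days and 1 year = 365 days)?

A = 1.9 km² = 1.9 × 10^6 m²
Net abstraction = 2.4 × 10^6 − 8.99 × 10^5 = 1.501 × 10^6 m³/yr
Q_net = 1.501 × 10^6 m³/yr = 4112 m³/d
t = 5.7 months = 171 d
ΔV = Q × t = 4112 m³/d × 171 d = 7.032 × 10^5 m³
Δh = ΔV / (Sy × A) = 7.032 × 10^5 / (0.069 × 1.9 × 10^6) = 5.364 m

Δh ≈ 5.36 m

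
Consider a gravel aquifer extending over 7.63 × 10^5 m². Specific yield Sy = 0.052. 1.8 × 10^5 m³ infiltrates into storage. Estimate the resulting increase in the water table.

Δh ≈ 4.54 m

Δh = ΔV / (Sy × A) = 1.8 × 10^5 m³ / (0.052 × 7.63 × 10^5 m²) = 4.537 m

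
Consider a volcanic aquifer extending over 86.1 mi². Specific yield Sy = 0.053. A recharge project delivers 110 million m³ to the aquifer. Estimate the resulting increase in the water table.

Δh ≈ 9.31 m

A = 86.1 mi² = 2.23 × 10^8 m²
ΔV = 110 million m³ = 1.1 × 10^8 m³
Δh = ΔV / (Sy × A) = 1.1 × 10^8 m³ / (0.053 × 2.23 × 10^8 m²) = 9.307 m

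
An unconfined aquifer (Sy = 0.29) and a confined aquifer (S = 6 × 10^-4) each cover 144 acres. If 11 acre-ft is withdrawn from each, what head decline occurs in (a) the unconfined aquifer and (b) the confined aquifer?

Δh_u ≈ 0.0803 m; Δh_c ≈ 38.8 m

A = 144 acres = 5.827 × 10^5 m²
ΔV = 11 acre-ft = 13570 m³
Unconfined: Δh_u = ΔV/(Sy·A) = 13570/(0.29 × 5.827 × 10^5) = 0.08029 m
Confined: Δh_c = ΔV/(S·A) = 13570/(6 × 10^-4 × 5.827 × 10^5) = 38.81 m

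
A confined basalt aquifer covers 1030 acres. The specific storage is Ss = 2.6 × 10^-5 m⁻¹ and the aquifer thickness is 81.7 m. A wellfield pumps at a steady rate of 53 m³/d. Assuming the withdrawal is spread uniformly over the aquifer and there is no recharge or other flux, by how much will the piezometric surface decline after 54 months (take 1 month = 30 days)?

S = Ss × b = 2.6 × 10^-5 m⁻¹ × 81.7 m = 2.124 × 10^-3
A = 1030 acres = 4.168 × 10^6 m²
t = 54 months = 1620 d
ΔV = Q × t = 53 m³/d × 1620 d = 85860 m³
Δh = ΔV / (S × A) = 85860 / (0.002124 × 4.168 × 10^6) = 9.697 m

Δh ≈ 9.7 m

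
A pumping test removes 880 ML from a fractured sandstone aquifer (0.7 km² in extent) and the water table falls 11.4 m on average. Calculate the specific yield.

Sy ≈ 0.11

A = 0.7 km² = 7 × 10^5 m²
ΔV = 880 ML = 8.8 × 10^5 m³
Sy = ΔV / (A × Δh) = 8.8 × 10^5 m³ / (7 × 10^5 m² × 11.4 m) = 0.1103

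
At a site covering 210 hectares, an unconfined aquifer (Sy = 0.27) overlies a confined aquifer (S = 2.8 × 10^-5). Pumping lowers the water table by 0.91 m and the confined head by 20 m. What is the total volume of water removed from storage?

A = 210 hectares = 2.1 × 10^6 m²
Unconfined: ΔV_u = Sy × A × Δh_u = 0.27 × 2.1 × 10^6 × 0.91 = 5.16 × 10^5 m³
Confined: ΔV_c = S × A × Δh_c = 2.8 × 10^-5 × 2.1 × 10^6 × 20 = 1176 m³
Total ΔV = 5.16 × 10^5 + 1176 = 5.171 × 10^5 m³

ΔV ≈ 5.17 × 10^5 m³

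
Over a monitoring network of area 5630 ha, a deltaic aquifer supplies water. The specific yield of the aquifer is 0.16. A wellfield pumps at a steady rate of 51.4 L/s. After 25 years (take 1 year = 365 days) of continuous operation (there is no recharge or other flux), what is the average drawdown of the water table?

Δh ≈ 4.5 m

A = 5630 ha = 5.63 × 10^7 m²
Q = 51.4 L/s = 4441 m³/d
t = 25 years = 9125 d
ΔV = Q × t = 4441 m³/d × 9125 d = 4.052 × 10^7 m³
Δh = ΔV / (Sy × A) = 4.052 × 10^7 / (0.16 × 5.63 × 10^7) = 4.499 m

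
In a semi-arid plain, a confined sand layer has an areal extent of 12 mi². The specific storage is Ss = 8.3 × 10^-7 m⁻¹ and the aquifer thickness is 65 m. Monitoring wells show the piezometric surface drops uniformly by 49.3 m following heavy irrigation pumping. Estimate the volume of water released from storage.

S = Ss × b = 8.3 × 10^-7 m⁻¹ × 65 m = 5.395 × 10^-5
A = 12 mi² = 3.108 × 10^7 m²
ΔV = S × A × Δh = 5.395 × 10^-5 × 3.108 × 10^7 m² × 49.3 m = 82660 m³

ΔV ≈ 82700 m³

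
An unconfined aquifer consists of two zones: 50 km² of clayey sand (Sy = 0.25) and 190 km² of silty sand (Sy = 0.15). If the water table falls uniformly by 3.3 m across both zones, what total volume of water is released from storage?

ΔV ≈ 1.35 × 10^8 m³

A₁ = 50 km² = 5 × 10^7 m²; A₂ = 190 km² = 1.9 × 10^8 m²
ΔV₁ = 0.25 × 5 × 10^7 × 3.3 = 4.125 × 10^7 m³
ΔV₂ = 0.15 × 1.9 × 10^8 × 3.3 = 9.405 × 10^7 m³
ΔV = ΔV₁ + ΔV₂ = 1.353 × 10^8 m³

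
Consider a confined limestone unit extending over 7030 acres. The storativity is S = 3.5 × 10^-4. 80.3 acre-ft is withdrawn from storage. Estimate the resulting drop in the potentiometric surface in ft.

Δh ≈ 32.6 ft

A = 7030 acres = 2.845 × 10^7 m²
ΔV = 80.3 acre-ft = 99050 m³
Δh = ΔV / (S × A) = 99050 m³ / (3.5 × 10^-4 × 2.845 × 10^7 m²) = 9.947 m
Δh = 9.947 m = 32.64 ft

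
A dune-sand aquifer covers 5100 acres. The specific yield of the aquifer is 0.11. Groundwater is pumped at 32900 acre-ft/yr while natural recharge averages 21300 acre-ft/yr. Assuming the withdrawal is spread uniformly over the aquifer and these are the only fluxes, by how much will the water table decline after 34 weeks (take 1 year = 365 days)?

A = 5100 acres = 2.064 × 10^7 m²
Net abstraction = 32900 − 21300 = 11600 acre-ft/yr
Q_net = 11600 acre-ft/yr = 39200 m³/d
t = 34 weeks = 238 d
ΔV = Q × t = 39200 m³/d × 238 d = 9.33 × 10^6 m³
Δh = ΔV / (Sy × A) = 9.33 × 10^6 / (0.11 × 2.064 × 10^7) = 4.11 m

Δh ≈ 4.11 m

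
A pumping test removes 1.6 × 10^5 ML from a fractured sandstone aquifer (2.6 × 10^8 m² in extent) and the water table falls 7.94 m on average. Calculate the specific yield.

Sy ≈ 0.078

ΔV = 1.6 × 10^5 ML = 1.6 × 10^8 m³
Sy = ΔV / (A × Δh) = 1.6 × 10^8 m³ / (2.6 × 10^8 m² × 7.94 m) = 0.0775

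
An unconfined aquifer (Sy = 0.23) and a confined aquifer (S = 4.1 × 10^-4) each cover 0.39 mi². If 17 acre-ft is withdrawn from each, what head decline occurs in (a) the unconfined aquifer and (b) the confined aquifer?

A = 0.39 mi² = 1.01 × 10^6 m²
ΔV = 17 acre-ft = 20970 m³
Unconfined: Δh_u = ΔV/(Sy·A) = 20970/(0.23 × 1.01 × 10^6) = 0.09026 m
Confined: Δh_c = ΔV/(S·A) = 20970/(4.1 × 10^-4 × 1.01 × 10^6) = 50.63 m

Δh_u ≈ 0.0903 m; Δh_c ≈ 50.6 m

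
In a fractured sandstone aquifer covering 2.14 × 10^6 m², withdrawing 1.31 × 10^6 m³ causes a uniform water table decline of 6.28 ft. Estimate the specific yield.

Sy ≈ 0.32

Δh = 6.28 ft = 1.914 m
Sy = ΔV / (A × Δh) = 1.31 × 10^6 m³ / (2.14 × 10^6 m² × 1.914 m) = 0.3198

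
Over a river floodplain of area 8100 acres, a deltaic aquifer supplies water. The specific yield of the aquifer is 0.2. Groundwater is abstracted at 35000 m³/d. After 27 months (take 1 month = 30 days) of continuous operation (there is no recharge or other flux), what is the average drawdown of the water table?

A = 8100 acres = 3.278 × 10^7 m²
t = 27 months = 810 d
ΔV = Q × t = 35000 m³/d × 810 d = 2.835 × 10^7 m³
Δh = ΔV / (Sy × A) = 2.835 × 10^7 / (0.2 × 3.278 × 10^7) = 4.324 m

Δh ≈ 4.32 m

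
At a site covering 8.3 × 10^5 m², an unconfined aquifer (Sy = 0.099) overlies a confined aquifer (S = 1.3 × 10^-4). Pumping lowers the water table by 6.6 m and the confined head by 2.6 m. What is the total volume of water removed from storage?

ΔV ≈ 5.43 × 10^5 m³

Unconfined: ΔV_u = Sy × A × Δh_u = 0.099 × 8.3 × 10^5 × 6.6 = 5.423 × 10^5 m³
Confined: ΔV_c = S × A × Δh_c = 1.3 × 10^-4 × 8.3 × 10^5 × 2.6 = 280.5 m³
Total ΔV = 5.423 × 10^5 + 280.5 = 5.426 × 10^5 m³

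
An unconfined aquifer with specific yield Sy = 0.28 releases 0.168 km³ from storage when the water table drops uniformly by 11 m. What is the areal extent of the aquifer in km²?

ΔV = 0.168 km³ = 1.68 × 10^8 m³
A = ΔV / (Sy × Δh) = 1.68 × 10^8 / (0.28 × 11) = 5.455 × 10^7 m²
A = 5.455 × 10^7 m² = 54.55 km²

A ≈ 54.5 km²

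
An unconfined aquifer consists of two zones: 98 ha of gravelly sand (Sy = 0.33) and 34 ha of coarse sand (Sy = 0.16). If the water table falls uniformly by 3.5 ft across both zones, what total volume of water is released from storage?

A₁ = 98 ha = 9.8 × 10^5 m²; A₂ = 34 ha = 3.4 × 10^5 m²
Δh = 3.5 ft = 1.067 m
ΔV₁ = 0.33 × 9.8 × 10^5 × 1.067 = 3.45 × 10^5 m³
ΔV₂ = 0.16 × 3.4 × 10^5 × 1.067 = 58030 m³
ΔV = ΔV₁ + ΔV₂ = 4.03 × 10^5 m³

ΔV ≈ 4.03 × 10^5 m³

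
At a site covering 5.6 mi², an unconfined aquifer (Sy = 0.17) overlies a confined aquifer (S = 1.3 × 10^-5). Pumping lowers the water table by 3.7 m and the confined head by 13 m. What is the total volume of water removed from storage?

A = 5.6 mi² = 1.45 × 10^7 m²
Unconfined: ΔV_u = Sy × A × Δh_u = 0.17 × 1.45 × 10^7 × 3.7 = 9.123 × 10^6 m³
Confined: ΔV_c = S × A × Δh_c = 1.3 × 10^-5 × 1.45 × 10^7 × 13 = 2451 m³
Total ΔV = 9.123 × 10^6 + 2451 = 9.125 × 10^6 m³

ΔV ≈ 9.13 × 10^6 m³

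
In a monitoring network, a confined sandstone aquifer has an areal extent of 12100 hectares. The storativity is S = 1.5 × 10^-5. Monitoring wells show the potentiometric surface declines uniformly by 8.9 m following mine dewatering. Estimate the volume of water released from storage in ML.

ΔV ≈ 16.2 ML

A = 12100 hectares = 1.21 × 10^8 m²
ΔV = S × A × Δh = 1.5 × 10^-5 × 1.21 × 10^8 m² × 8.9 m = 16150 m³
ΔV = 16150 m³ = 16.15 ML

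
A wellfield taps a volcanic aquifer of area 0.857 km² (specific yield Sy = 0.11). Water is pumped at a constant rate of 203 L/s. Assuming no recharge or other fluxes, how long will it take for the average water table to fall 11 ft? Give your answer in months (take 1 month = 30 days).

t ≈ 0.601 months

A = 0.857 km² = 8.57 × 10^5 m²
Δh = 11 ft = 3.353 m
ΔV = Sy × A × Δh = 0.11 × 8.57 × 10^5 × 3.353 = 3.161 × 10^5 m³
Q = 203 L/s = 17540 m³/d
t = ΔV / Q = 3.161 × 10^5 m³ / 17540 m³/d = 18.02 d
t = 18.02 d ≈ 0.6007 months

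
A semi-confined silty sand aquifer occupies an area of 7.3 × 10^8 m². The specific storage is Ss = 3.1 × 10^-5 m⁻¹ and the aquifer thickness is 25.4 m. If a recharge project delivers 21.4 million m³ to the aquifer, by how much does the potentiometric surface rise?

S = Ss × b = 3.1 × 10^-5 m⁻¹ × 25.4 m = 7.874 × 10^-4
ΔV = 21.4 million m³ = 2.14 × 10^7 m³
Δh = ΔV / (S × A) = 2.14 × 10^7 m³ / (7.874 × 10^-4 × 7.3 × 10^8 m²) = 37.23 m

Δh ≈ 37.2 m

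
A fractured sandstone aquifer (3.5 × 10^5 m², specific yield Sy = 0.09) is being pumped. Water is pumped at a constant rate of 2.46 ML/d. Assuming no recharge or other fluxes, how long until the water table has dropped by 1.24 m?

ΔV = Sy × A × Δh = 0.09 × 3.5 × 10^5 × 1.24 = 39060 m³
Q = 2.46 ML/d = 2460 m³/d
t = ΔV / Q = 39060 m³ / 2460 m³/d = 15.88 d

t ≈ 15.9 days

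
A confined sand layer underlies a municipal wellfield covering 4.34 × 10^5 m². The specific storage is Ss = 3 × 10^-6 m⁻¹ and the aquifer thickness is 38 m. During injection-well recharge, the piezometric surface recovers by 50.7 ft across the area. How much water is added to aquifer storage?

S = Ss × b = 3 × 10^-6 m⁻¹ × 38 m = 1.14 × 10^-4
Δh = 50.7 ft = 15.45 m
ΔV = S × A × Δh = 1.14 × 10^-4 × 4.34 × 10^5 m² × 15.45 m = 764.6 m³

ΔV ≈ 765 m³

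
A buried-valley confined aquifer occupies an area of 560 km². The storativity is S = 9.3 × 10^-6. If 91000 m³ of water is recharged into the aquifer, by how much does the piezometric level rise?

Δh ≈ 17.5 m

A = 560 km² = 5.6 × 10^8 m²
Δh = ΔV / (S × A) = 91000 m³ / (9.3 × 10^-6 × 5.6 × 10^8 m²) = 17.47 m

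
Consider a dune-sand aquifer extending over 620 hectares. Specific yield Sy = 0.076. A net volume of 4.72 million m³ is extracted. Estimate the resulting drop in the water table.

Δh ≈ 10 m

A = 620 hectares = 6.2 × 10^6 m²
ΔV = 4.72 million m³ = 4.72 × 10^6 m³
Δh = ΔV / (Sy × A) = 4.72 × 10^6 m³ / (0.076 × 6.2 × 10^6 m²) = 10.02 m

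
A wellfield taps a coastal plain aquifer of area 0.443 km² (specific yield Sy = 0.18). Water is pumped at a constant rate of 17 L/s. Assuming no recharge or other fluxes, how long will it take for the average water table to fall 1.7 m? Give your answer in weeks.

t ≈ 13.2 weeks

A = 0.443 km² = 4.43 × 10^5 m²
ΔV = Sy × A × Δh = 0.18 × 4.43 × 10^5 × 1.7 = 1.356 × 10^5 m³
Q = 17 L/s = 1469 m³/d
t = ΔV / Q = 1.356 × 10^5 m³ / 1469 m³/d = 92.29 d
t = 92.29 d ≈ 13.18 weeks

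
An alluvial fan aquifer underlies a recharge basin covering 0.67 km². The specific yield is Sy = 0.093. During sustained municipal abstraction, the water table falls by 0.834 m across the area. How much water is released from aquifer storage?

A = 0.67 km² = 6.7 × 10^5 m²
ΔV = Sy × A × Δh = 0.093 × 6.7 × 10^5 m² × 0.834 m = 51970 m³

ΔV ≈ 52000 m³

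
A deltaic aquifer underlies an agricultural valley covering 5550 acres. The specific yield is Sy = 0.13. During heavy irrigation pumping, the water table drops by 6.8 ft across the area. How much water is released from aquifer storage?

A = 5550 acres = 2.246 × 10^7 m²
Δh = 6.8 ft = 2.073 m
ΔV = Sy × A × Δh = 0.13 × 2.246 × 10^7 m² × 2.073 m = 6.052 × 10^6 m³

ΔV ≈ 6.05 × 10^6 m³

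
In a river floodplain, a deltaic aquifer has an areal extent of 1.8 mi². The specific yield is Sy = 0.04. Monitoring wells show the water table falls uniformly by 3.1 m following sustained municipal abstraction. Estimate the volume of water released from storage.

ΔV ≈ 5.78 × 10^5 m³

A = 1.8 mi² = 4.662 × 10^6 m²
ΔV = Sy × A × Δh = 0.04 × 4.662 × 10^6 m² × 3.1 m = 5.781 × 10^5 m³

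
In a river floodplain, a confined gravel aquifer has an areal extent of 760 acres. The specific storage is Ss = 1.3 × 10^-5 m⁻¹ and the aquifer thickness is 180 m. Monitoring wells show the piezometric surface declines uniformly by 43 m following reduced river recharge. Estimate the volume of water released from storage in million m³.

ΔV ≈ 0.309 million m³

S = Ss × b = 1.3 × 10^-5 m⁻¹ × 180 m = 2.34 × 10^-3
A = 760 acres = 3.076 × 10^6 m²
ΔV = S × A × Δh = 0.00234 × 3.076 × 10^6 m² × 43 m = 3.095 × 10^5 m³
ΔV = 3.095 × 10^5 m³ = 0.3095 million m³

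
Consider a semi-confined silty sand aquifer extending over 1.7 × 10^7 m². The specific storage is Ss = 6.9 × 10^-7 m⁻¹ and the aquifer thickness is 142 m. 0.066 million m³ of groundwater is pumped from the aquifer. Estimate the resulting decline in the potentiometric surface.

Δh ≈ 39.6 m

S = Ss × b = 6.9 × 10^-7 m⁻¹ × 142 m = 9.798 × 10^-5
ΔV = 0.066 million m³ = 66000 m³
Δh = ΔV / (S × A) = 66000 m³ / (9.798 × 10^-5 × 1.7 × 10^7 m²) = 39.62 m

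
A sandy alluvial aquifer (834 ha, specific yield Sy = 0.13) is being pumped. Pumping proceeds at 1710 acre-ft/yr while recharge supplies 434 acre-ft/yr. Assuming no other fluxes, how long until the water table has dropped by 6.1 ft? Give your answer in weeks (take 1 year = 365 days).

A = 834 ha = 8.34 × 10^6 m²
Δh = 6.1 ft = 1.859 m
ΔV = Sy × A × Δh = 0.13 × 8.34 × 10^6 × 1.859 = 2.016 × 10^6 m³
Net withdrawal = 1710 − 434 = 1276 acre-ft/yr = 4312 m³/d
t = ΔV / Q = 2.016 × 10^6 m³ / 4312 m³/d = 467.5 d
t = 467.5 d ≈ 66.78 weeks

t ≈ 66.8 weeks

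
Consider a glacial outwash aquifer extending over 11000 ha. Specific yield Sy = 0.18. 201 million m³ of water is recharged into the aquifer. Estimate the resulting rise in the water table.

A = 11000 ha = 1.1 × 10^8 m²
ΔV = 201 million m³ = 2.01 × 10^8 m³
Δh = ΔV / (Sy × A) = 2.01 × 10^8 m³ / (0.18 × 1.1 × 10^8 m²) = 10.15 m

Δh ≈ 10.2 m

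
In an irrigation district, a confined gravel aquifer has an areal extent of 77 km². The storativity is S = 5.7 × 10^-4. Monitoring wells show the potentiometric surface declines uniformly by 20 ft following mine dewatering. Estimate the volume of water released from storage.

ΔV ≈ 2.68 × 10^5 m³

A = 77 km² = 7.7 × 10^7 m²
Δh = 20 ft = 6.096 m
ΔV = S × A × Δh = 5.7 × 10^-4 × 7.7 × 10^7 m² × 6.096 m = 2.676 × 10^5 m³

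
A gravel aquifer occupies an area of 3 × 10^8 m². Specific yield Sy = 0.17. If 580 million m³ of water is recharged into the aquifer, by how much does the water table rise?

Δh ≈ 11.4 m

ΔV = 580 million m³ = 5.8 × 10^8 m³
Δh = ΔV / (Sy × A) = 5.8 × 10^8 m³ / (0.17 × 3 × 10^8 m²) = 11.37 m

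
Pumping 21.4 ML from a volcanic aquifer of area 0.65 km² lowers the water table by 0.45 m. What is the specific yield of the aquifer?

Sy ≈ 0.073

A = 0.65 km² = 6.5 × 10^5 m²
ΔV = 21.4 ML = 21400 m³
Sy = ΔV / (A × Δh) = 21400 m³ / (6.5 × 10^5 m² × 0.45 m) = 0.07316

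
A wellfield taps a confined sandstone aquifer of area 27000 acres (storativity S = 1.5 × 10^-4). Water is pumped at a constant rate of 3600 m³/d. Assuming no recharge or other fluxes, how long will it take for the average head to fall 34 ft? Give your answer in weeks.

t ≈ 6.74 weeks

A = 27000 acres = 1.093 × 10^8 m²
Δh = 34 ft = 10.36 m
ΔV = S × A × Δh = 1.5 × 10^-4 × 1.093 × 10^8 × 10.36 = 1.699 × 10^5 m³
t = ΔV / Q = 1.699 × 10^5 m³ / 3600 m³/d = 47.18 d
t = 47.18 d ≈ 6.74 weeks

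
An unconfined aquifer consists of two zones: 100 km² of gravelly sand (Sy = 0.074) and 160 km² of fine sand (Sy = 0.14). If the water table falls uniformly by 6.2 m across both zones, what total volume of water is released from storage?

A₁ = 100 km² = 1 × 10^8 m²; A₂ = 160 km² = 1.6 × 10^8 m²
ΔV₁ = 0.074 × 1 × 10^8 × 6.2 = 4.588 × 10^7 m³
ΔV₂ = 0.14 × 1.6 × 10^8 × 6.2 = 1.389 × 10^8 m³
ΔV = ΔV₁ + ΔV₂ = 1.848 × 10^8 m³

ΔV ≈ 1.85 × 10^8 m³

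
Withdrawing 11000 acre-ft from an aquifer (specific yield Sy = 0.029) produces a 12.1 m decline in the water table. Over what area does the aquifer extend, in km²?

A ≈ 38.7 km²

ΔV = 11000 acre-ft = 1.357 × 10^7 m³
A = ΔV / (Sy × Δh) = 1.357 × 10^7 / (0.029 × 12.1) = 3.867 × 10^7 m²
A = 3.867 × 10^7 m² = 38.67 km²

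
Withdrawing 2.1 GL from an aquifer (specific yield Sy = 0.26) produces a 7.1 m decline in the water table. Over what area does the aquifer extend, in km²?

ΔV = 2.1 GL = 2.1 × 10^6 m³
A = ΔV / (Sy × Δh) = 2.1 × 10^6 / (0.26 × 7.1) = 1.138 × 10^6 m²
A = 1.138 × 10^6 m² = 1.138 km²

A ≈ 1.14 km²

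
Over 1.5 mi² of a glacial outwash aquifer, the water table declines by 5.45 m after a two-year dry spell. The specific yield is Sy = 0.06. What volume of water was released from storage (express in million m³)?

ΔV ≈ 1.27 million m³

A = 1.5 mi² = 3.885 × 10^6 m²
ΔV = Sy × A × Δh = 0.06 × 3.885 × 10^6 m² × 5.45 m = 1.27 × 10^6 m³
ΔV = 1.27 × 10^6 m³ = 1.27 million m³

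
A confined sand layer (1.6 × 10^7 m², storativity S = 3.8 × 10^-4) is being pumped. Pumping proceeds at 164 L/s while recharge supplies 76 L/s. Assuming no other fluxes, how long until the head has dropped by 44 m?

ΔV = S × A × Δh = 3.8 × 10^-4 × 1.6 × 10^7 × 44 = 2.675 × 10^5 m³
Net withdrawal = 164 − 76 = 88 L/s = 7603 m³/d
t = ΔV / Q = 2.675 × 10^5 m³ / 7603 m³/d = 35.19 d

t ≈ 35.2 days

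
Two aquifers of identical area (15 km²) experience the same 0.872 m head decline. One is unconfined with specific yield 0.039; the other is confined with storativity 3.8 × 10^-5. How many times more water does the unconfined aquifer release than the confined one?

A = 15 km² = 1.5 × 10^7 m²
Unconfined: ΔV_u = Sy × A × Δh = 0.039 × 1.5 × 10^7 × 0.872 = 5.101 × 10^5 m³
Confined: ΔV_c = S × A × Δh = 3.8 × 10^-5 × 1.5 × 10^7 × 0.872 = 497 m³
Ratio = ΔV_u / ΔV_c = Sy / S = 0.039 / 3.8 × 10^-5 = 1026

ΔV_u / ΔV_c ≈ 1030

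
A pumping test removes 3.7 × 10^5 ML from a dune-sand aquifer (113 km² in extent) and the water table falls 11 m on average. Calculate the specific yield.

A = 113 km² = 1.13 × 10^8 m²
ΔV = 3.7 × 10^5 ML = 3.7 × 10^8 m³
Sy = ΔV / (A × Δh) = 3.7 × 10^8 m³ / (1.13 × 10^8 m² × 11 m) = 0.2977

Sy ≈ 0.3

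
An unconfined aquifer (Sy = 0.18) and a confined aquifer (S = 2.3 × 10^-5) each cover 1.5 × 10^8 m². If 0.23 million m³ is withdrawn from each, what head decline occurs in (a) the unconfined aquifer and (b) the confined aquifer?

Δh_u ≈ 0.00852 m; Δh_c ≈ 66.7 m

ΔV = 0.23 million m³ = 2.3 × 10^5 m³
Unconfined: Δh_u = ΔV/(Sy·A) = 2.3 × 10^5/(0.18 × 1.5 × 10^8) = 0.008519 m
Confined: Δh_c = ΔV/(S·A) = 2.3 × 10^5/(2.3 × 10^-5 × 1.5 × 10^8) = 66.67 m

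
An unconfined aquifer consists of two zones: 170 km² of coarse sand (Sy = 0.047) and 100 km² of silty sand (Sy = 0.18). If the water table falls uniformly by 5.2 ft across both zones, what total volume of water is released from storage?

ΔV ≈ 4.12 × 10^7 m³

A₁ = 170 km² = 1.7 × 10^8 m²; A₂ = 100 km² = 1 × 10^8 m²
Δh = 5.2 ft = 1.585 m
ΔV₁ = 0.047 × 1.7 × 10^8 × 1.585 = 1.266 × 10^7 m³
ΔV₂ = 0.18 × 1 × 10^8 × 1.585 = 2.853 × 10^7 m³
ΔV = ΔV₁ + ΔV₂ = 4.119 × 10^7 m³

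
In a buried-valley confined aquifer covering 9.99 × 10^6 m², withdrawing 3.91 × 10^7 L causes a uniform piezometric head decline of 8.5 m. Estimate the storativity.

ΔV = 3.91 × 10^7 L = 39100 m³
S = ΔV / (A × Δh) = 39100 m³ / (9.99 × 10^6 m² × 8.5 m) = 4.605 × 10^-4

S ≈ 4.6 × 10^-4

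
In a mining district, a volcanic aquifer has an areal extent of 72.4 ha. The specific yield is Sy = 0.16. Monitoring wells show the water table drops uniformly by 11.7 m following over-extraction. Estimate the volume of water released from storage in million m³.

A = 72.4 ha = 7.24 × 10^5 m²
ΔV = Sy × A × Δh = 0.16 × 7.24 × 10^5 m² × 11.7 m = 1.355 × 10^6 m³
ΔV = 1.355 × 10^6 m³ = 1.355 million m³

ΔV ≈ 1.36 million m³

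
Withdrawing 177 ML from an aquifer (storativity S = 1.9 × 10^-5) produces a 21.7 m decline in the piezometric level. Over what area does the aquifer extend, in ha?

ΔV = 177 ML = 1.77 × 10^5 m³
A = ΔV / (S × Δh) = 1.77 × 10^5 / (1.9 × 10^-5 × 21.7) = 4.293 × 10^8 m²
A = 4.293 × 10^8 m² = 42930 ha

A ≈ 42900 ha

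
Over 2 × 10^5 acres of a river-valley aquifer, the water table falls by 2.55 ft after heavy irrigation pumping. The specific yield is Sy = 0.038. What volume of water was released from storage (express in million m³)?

ΔV ≈ 23.9 million m³

A = 2 × 10^5 acres = 8.094 × 10^8 m²
Δh = 2.55 ft = 0.7772 m
ΔV = Sy × A × Δh = 0.038 × 8.094 × 10^8 m² × 0.7772 m = 2.39 × 10^7 m³
ΔV = 2.39 × 10^7 m³ = 23.9 million m³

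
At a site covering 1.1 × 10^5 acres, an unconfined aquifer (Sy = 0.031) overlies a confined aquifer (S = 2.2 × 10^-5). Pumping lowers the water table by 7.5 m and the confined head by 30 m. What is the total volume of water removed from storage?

ΔV ≈ 1.04 × 10^8 m³

A = 1.1 × 10^5 acres = 4.452 × 10^8 m²
Unconfined: ΔV_u = Sy × A × Δh_u = 0.031 × 4.452 × 10^8 × 7.5 = 1.035 × 10^8 m³
Confined: ΔV_c = S × A × Δh_c = 2.2 × 10^-5 × 4.452 × 10^8 × 30 = 2.938 × 10^5 m³
Total ΔV = 1.035 × 10^8 + 2.938 × 10^5 = 1.038 × 10^8 m³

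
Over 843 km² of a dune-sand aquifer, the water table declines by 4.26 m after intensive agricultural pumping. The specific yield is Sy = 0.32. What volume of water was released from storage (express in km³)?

ΔV ≈ 1.15 km³

A = 843 km² = 8.43 × 10^8 m²
ΔV = Sy × A × Δh = 0.32 × 8.43 × 10^8 m² × 4.26 m = 1.149 × 10^9 m³
ΔV = 1.149 × 10^9 m³ = 1.149 km³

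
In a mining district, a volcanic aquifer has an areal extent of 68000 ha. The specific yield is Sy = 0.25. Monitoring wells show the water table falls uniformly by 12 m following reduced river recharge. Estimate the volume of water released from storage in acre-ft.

A = 68000 ha = 6.8 × 10^8 m²
ΔV = Sy × A × Δh = 0.25 × 6.8 × 10^8 m² × 12 m = 2.04 × 10^9 m³
ΔV = 2.04 × 10^9 m³ = 1.654 × 10^6 acre-ft

ΔV ≈ 1.65 × 10^6 acre-ft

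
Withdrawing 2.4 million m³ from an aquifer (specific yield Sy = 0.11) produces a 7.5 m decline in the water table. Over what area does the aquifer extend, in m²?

A ≈ 2.91 × 10^6 m²

ΔV = 2.4 million m³ = 2.4 × 10^6 m³
A = ΔV / (Sy × Δh) = 2.4 × 10^6 / (0.11 × 7.5) = 2.909 × 10^6 m²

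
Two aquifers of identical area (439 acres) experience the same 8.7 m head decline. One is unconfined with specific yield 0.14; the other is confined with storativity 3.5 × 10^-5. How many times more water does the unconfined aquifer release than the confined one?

ΔV_u / ΔV_c ≈ 4000

A = 439 acres = 1.777 × 10^6 m²
Unconfined: ΔV_u = Sy × A × Δh = 0.14 × 1.777 × 10^6 × 8.7 = 2.164 × 10^6 m³
Confined: ΔV_c = S × A × Δh = 3.5 × 10^-5 × 1.777 × 10^6 × 8.7 = 541 m³
Ratio = ΔV_u / ΔV_c = Sy / S = 0.14 / 3.5 × 10^-5 = 4000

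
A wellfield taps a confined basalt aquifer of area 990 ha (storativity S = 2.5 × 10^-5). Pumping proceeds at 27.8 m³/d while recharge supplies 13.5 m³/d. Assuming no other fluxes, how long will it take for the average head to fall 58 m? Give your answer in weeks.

A = 990 ha = 9.9 × 10^6 m²
ΔV = S × A × Δh = 2.5 × 10^-5 × 9.9 × 10^6 × 58 = 14360 m³
Net withdrawal = 27.8 − 13.5 = 14.3 m³/d
t = ΔV / Q = 14360 m³ / 14.3 m³/d = 1004 d
t = 1004 d ≈ 143.4 weeks

t ≈ 143 weeks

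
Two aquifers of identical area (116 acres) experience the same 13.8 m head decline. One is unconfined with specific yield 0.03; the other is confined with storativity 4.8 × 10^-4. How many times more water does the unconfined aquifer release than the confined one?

A = 116 acres = 4.694 × 10^5 m²
Unconfined: ΔV_u = Sy × A × Δh = 0.03 × 4.694 × 10^5 × 13.8 = 1.943 × 10^5 m³
Confined: ΔV_c = S × A × Δh = 4.8 × 10^-4 × 4.694 × 10^5 × 13.8 = 3110 m³
Ratio = ΔV_u / ΔV_c = Sy / S = 0.03 / 4.8 × 10^-4 = 62.5

ΔV_u / ΔV_c ≈ 62.5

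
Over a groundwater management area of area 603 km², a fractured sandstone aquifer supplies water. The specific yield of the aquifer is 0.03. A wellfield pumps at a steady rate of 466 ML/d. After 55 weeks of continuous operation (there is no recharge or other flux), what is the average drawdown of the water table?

Δh ≈ 9.92 m

A = 603 km² = 6.03 × 10^8 m²
Q = 466 ML/d = 4.66 × 10^5 m³/d
t = 55 weeks = 385 d
ΔV = Q × t = 4.66 × 10^5 m³/d × 385 d = 1.794 × 10^8 m³
Δh = ΔV / (Sy × A) = 1.794 × 10^8 / (0.03 × 6.03 × 10^8) = 9.918 m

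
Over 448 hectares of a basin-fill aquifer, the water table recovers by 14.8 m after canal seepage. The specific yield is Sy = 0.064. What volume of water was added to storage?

ΔV ≈ 4.24 × 10^6 m³

A = 448 hectares = 4.48 × 10^6 m²
ΔV = Sy × A × Δh = 0.064 × 4.48 × 10^6 m² × 14.8 m = 4.243 × 10^6 m³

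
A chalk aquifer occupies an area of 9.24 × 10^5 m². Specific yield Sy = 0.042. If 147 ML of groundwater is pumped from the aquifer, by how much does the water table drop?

Δh ≈ 3.79 m

ΔV = 147 ML = 1.47 × 10^5 m³
Δh = ΔV / (Sy × A) = 1.47 × 10^5 m³ / (0.042 × 9.24 × 10^5 m²) = 3.788 m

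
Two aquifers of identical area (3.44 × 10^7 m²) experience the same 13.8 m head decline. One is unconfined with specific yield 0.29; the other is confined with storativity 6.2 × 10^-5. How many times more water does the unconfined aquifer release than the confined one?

Unconfined: ΔV_u = Sy × A × Δh = 0.29 × 3.44 × 10^7 × 13.8 = 1.377 × 10^8 m³
Confined: ΔV_c = S × A × Δh = 6.2 × 10^-5 × 3.44 × 10^7 × 13.8 = 29430 m³
Ratio = ΔV_u / ΔV_c = Sy / S = 0.29 / 6.2 × 10^-5 = 4677

ΔV_u / ΔV_c ≈ 4680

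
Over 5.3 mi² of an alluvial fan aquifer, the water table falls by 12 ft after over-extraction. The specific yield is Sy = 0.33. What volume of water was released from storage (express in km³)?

ΔV ≈ 0.0166 km³

A = 5.3 mi² = 1.373 × 10^7 m²
Δh = 12 ft = 3.658 m
ΔV = Sy × A × Δh = 0.33 × 1.373 × 10^7 m² × 3.658 m = 1.657 × 10^7 m³
ΔV = 1.657 × 10^7 m³ = 0.01657 km³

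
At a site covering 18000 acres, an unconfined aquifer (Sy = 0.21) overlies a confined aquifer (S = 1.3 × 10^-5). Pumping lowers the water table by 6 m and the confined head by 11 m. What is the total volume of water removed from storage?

ΔV ≈ 9.18 × 10^7 m³

A = 18000 acres = 7.284 × 10^7 m²
Unconfined: ΔV_u = Sy × A × Δh_u = 0.21 × 7.284 × 10^7 × 6 = 9.178 × 10^7 m³
Confined: ΔV_c = S × A × Δh_c = 1.3 × 10^-5 × 7.284 × 10^7 × 11 = 10420 m³
Total ΔV = 9.178 × 10^7 + 10420 = 9.179 × 10^7 m³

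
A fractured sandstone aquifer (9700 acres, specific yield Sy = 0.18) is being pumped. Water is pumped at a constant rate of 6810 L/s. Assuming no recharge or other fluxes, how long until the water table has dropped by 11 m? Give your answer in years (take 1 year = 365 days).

t ≈ 0.362 years

A = 9700 acres = 3.925 × 10^7 m²
ΔV = Sy × A × Δh = 0.18 × 3.925 × 10^7 × 11 = 7.772 × 10^7 m³
Q = 6810 L/s = 5.884 × 10^5 m³/d
t = ΔV / Q = 7.772 × 10^7 m³ / 5.884 × 10^5 m³/d = 132.1 d
t = 132.1 d ≈ 0.3619 years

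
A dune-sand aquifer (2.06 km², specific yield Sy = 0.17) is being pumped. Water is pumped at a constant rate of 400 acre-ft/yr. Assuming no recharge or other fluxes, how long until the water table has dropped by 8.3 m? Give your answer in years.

A = 2.06 km² = 2.06 × 10^6 m²
ΔV = Sy × A × Δh = 0.17 × 2.06 × 10^6 × 8.3 = 2.907 × 10^6 m³
Q = 400 acre-ft/yr = 1352 m³/d
t = ΔV / Q = 2.907 × 10^6 m³ / 1352 m³/d = 2150 d
t = 2150 d ≈ 5.891 years

t ≈ 5.89 years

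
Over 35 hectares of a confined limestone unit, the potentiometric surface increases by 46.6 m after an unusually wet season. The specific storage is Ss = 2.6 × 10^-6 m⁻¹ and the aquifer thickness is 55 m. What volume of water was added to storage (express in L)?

S = Ss × b = 2.6 × 10^-6 m⁻¹ × 55 m = 1.43 × 10^-4
A = 35 hectares = 3.5 × 10^5 m²
ΔV = S × A × Δh = 1.43 × 10^-4 × 3.5 × 10^5 m² × 46.6 m = 2332 m³
ΔV = 2332 m³ = 2.332 × 10^6 L

ΔV ≈ 2.33 × 10^6 L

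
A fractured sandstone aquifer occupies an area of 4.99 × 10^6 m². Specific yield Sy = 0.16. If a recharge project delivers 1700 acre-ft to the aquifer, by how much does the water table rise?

Δh ≈ 2.63 m

ΔV = 1700 acre-ft = 2.097 × 10^6 m³
Δh = ΔV / (Sy × A) = 2.097 × 10^6 m³ / (0.16 × 4.99 × 10^6 m²) = 2.626 m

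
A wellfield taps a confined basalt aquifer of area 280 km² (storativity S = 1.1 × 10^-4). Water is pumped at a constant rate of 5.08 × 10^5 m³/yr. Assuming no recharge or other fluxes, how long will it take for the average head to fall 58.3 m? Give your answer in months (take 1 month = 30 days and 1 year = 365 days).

t ≈ 43 months

A = 280 km² = 2.8 × 10^8 m²
ΔV = S × A × Δh = 1.1 × 10^-4 × 2.8 × 10^8 × 58.3 = 1.796 × 10^6 m³
Q = 5.08 × 10^5 m³/yr = 1392 m³/d
t = ΔV / Q = 1.796 × 10^6 m³ / 1392 m³/d = 1290 d
t = 1290 d ≈ 43.01 months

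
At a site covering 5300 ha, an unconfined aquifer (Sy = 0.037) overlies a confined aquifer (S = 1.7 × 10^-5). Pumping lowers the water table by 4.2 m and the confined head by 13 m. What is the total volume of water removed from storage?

A = 5300 ha = 5.3 × 10^7 m²
Unconfined: ΔV_u = Sy × A × Δh_u = 0.037 × 5.3 × 10^7 × 4.2 = 8.236 × 10^6 m³
Confined: ΔV_c = S × A × Δh_c = 1.7 × 10^-5 × 5.3 × 10^7 × 13 = 11710 m³
Total ΔV = 8.236 × 10^6 + 11710 = 8.248 × 10^6 m³

ΔV ≈ 8.25 × 10^6 m³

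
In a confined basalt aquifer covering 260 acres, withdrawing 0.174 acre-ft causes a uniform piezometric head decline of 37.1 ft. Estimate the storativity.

S ≈ 1.8 × 10^-5

A = 260 acres = 1.052 × 10^6 m²
Δh = 37.1 ft = 11.31 m
ΔV = 0.174 acre-ft = 214.6 m³
S = ΔV / (A × Δh) = 214.6 m³ / (1.052 × 10^6 m² × 11.31 m) = 1.804 × 10^-5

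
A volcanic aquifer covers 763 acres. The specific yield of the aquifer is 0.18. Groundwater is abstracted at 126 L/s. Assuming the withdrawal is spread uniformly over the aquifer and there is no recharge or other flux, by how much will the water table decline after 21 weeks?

A = 763 acres = 3.088 × 10^6 m²
Q = 126 L/s = 10890 m³/d
t = 21 weeks = 147 d
ΔV = Q × t = 10890 m³/d × 147 d = 1.6 × 10^6 m³
Δh = ΔV / (Sy × A) = 1.6 × 10^6 / (0.18 × 3.088 × 10^6) = 2.879 m

Δh ≈ 2.88 m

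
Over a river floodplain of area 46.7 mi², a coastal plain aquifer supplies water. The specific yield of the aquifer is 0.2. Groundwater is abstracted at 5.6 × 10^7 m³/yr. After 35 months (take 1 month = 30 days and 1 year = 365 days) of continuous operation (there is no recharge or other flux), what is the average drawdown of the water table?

A = 46.7 mi² = 1.21 × 10^8 m²
Q = 5.6 × 10^7 m³/yr = 1.534 × 10^5 m³/d
t = 35 months = 1050 d
ΔV = Q × t = 1.534 × 10^5 m³/d × 1050 d = 1.611 × 10^8 m³
Δh = ΔV / (Sy × A) = 1.611 × 10^8 / (0.2 × 1.21 × 10^8) = 6.659 m

Δh ≈ 6.66 m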